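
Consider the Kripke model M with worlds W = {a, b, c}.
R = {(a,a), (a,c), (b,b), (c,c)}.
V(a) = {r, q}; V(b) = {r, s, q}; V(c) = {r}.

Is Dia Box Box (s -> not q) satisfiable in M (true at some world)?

Yes

Let φ = Dia Box Box (s -> not q). Evaluate φ at each world:
  a (successors {a, c}): φ is true.
  b (successors {b}): φ is false.
  c (successors {c}): φ is true.
Detail at a (witness):
  At a: Dia Box Box (s -> not q) requires Box Box (s -> not q) at some successor in {a, c}.
    Box Box (s -> not q) holds at a, so Dia Box Box (s -> not q) is true at a.
      At a: Box Box (s -> not q) requires Box (s -> not q) at every successor {a, c}.
        At a: Box (s -> not q) is true.
        At c: Box (s -> not q) is true.
      So Box Box (s -> not q) is true at a.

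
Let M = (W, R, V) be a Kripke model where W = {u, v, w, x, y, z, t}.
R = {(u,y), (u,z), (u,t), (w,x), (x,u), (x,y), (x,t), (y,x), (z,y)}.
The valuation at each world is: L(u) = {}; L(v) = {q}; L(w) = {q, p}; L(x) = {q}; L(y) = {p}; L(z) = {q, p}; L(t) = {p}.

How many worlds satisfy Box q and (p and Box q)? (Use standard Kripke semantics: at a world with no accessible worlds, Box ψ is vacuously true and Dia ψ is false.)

3

Let φ = Box q and (p and Box q). Evaluate φ at each world:
  u (successors {y, z, t}): φ is false.
  v (successors ∅): φ is false.
  w (successors {x}): φ is true.
  x (successors {u, y, t}): φ is false.
  y (successors {x}): φ is true.
  z (successors {y}): φ is false.
  t (successors ∅): φ is true.
For instance, at u:
  At u: Box q is false, p and Box q is false, so Box q and (p and Box q) is false.
    At u: Box q requires q at every successor {y, z, t}.
      q fails at y, so Box q is false at u.
    At u: p is false, Box q is false, so p and Box q is false.
      At u: Box q requires q at every successor {y, z, t}.
        q fails at y, so Box q is false at u.
Satisfying worlds: {w, y, t}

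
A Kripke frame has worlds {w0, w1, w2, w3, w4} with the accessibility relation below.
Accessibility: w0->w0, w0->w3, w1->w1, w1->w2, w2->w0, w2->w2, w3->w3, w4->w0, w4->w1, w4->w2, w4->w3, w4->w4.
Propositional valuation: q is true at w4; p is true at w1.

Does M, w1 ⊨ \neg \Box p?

Yes

Recall that \Box ψ holds at a world iff ψ holds at every accessible world, and \Diamond ψ holds iff ψ holds at some accessible world.
At w1: \Box p is false, so \neg \Box p is true.
  At w1: \Box p requires p at every successor {w1, w2}.
    p fails at w2, so \Box p is false at w1.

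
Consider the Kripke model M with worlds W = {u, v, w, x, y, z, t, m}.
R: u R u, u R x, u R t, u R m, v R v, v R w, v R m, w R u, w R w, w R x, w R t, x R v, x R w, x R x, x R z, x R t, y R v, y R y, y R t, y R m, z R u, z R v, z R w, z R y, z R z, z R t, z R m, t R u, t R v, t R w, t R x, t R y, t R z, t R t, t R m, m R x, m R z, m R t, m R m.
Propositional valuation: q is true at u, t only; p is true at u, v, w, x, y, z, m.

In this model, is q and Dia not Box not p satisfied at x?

No

At x: q is false, Dia not Box not p is true, so q and Dia not Box not p is false.
  At x: Dia not Box not p requires not Box not p at some successor in {v, w, x, z, t}.
    not Box not p holds at v, so Dia not Box not p is true at x.
      At v: Box not p is false, so not Box not p is true.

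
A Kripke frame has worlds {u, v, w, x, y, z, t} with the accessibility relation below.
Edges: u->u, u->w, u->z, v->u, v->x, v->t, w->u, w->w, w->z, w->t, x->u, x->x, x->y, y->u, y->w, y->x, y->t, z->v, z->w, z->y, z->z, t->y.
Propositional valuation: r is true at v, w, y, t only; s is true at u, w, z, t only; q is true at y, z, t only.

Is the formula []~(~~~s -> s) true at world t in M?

Yes

At t: []~(~~~s -> s) requires ~(~~~s -> s) at every successor {y}.
  At y: ~(~~~s -> s) is true.
So []~(~~~s -> s) is true at t.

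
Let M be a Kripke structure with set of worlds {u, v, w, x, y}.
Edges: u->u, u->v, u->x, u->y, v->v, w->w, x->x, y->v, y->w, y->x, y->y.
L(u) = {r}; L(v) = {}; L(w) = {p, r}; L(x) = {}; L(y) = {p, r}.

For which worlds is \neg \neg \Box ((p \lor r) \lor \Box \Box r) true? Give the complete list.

w

Let φ = \neg \neg \Box ((p \lor r) \lor \Box \Box r). Evaluate φ at each world:
  u (successors {u, v, x, y}): φ is false.
  v (successors {v}): φ is false.
  w (successors {w}): φ is true.
  x (successors {x}): φ is false.
  y (successors {v, w, x, y}): φ is false.
For instance, at y:
  At y: \neg \Box ((p \lor r) \lor \Box \Box r) is true, so \neg \neg \Box ((p \lor r) \lor \Box \Box r) is false.
    At y: \Box ((p \lor r) \lor \Box \Box r) is false, so \neg \Box ((p \lor r) \lor \Box \Box r) is true.
      At y: \Box ((p \lor r) \lor \Box \Box r) requires (p \lor r) \lor \Box \Box r at every successor {v, w, x, y}.
        (p \lor r) \lor \Box \Box r fails at v, so \Box ((p \lor r) \lor \Box \Box r) is false at y.
Satisfying worlds: {w}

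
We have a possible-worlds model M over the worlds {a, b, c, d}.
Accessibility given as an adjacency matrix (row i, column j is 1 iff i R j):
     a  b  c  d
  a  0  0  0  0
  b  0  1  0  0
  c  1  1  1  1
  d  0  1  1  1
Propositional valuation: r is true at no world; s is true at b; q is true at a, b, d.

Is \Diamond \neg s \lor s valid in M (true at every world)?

No

Let φ = \Diamond \neg s \lor s. Evaluate φ at each world:
  a (successors ∅): φ is false.
  b (successors {b}): φ is true.
  c (successors {a, b, c, d}): φ is true.
  d (successors {b, c, d}): φ is true.
Detail at a (counterexample):
  At a: \Diamond \neg s is false, s is false, so \Diamond \neg s \lor s is false.
    At a: no accessible worlds, so \Diamond \neg s is false.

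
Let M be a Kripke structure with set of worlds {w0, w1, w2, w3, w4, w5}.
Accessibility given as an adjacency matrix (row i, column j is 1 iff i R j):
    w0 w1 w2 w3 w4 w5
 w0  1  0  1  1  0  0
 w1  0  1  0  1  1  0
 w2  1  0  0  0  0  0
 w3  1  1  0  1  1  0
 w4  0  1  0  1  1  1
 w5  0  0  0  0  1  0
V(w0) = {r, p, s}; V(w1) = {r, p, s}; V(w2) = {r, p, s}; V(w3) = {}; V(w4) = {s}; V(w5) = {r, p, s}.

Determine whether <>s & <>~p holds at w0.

At w0: <>s is true, <>~p is true, so <>s & <>~p is true.
  At w0: <>s requires s at some successor in {w0, w2, w3}.
    s holds at w0, so <>s is true at w0.
  At w0: <>~p requires ~p at some successor in {w0, w2, w3}.
    ~p holds at w3, so <>~p is true at w0.

Yes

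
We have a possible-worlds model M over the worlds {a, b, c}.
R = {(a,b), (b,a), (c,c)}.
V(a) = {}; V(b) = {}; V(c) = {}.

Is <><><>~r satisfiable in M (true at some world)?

Yes

Let φ = <><><>~r. Evaluate φ at each world:
  a (successors {b}): φ is true.
  b (successors {a}): φ is true.
  c (successors {c}): φ is true.
Detail at a (witness):
  At a: <><><>~r requires <><>~r at some successor in {b}.
    <><>~r holds at b, so <><><>~r is true at a.
      At b: <><>~r requires <>~r at some successor in {a}.
        <>~r holds at a, so <><>~r is true at b.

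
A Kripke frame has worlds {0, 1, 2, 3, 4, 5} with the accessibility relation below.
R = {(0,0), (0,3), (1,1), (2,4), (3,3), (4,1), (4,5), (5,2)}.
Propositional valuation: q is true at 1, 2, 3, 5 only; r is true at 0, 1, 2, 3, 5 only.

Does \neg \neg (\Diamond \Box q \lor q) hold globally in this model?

Yes

Let φ = \neg \neg (\Diamond \Box q \lor q). Evaluate φ at each world:
  0 (successors {0, 3}): φ is true.
  1 (successors {1}): φ is true.
  2 (successors {4}): φ is true.
  3 (successors {3}): φ is true.
  4 (successors {1, 5}): φ is true.
  5 (successors {2}): φ is true.
For instance, at 4:
  At 4: \neg (\Diamond \Box q \lor q) is false, so \neg \neg (\Diamond \Box q \lor q) is true.
    At 4: \Diamond \Box q \lor q is true, so \neg (\Diamond \Box q \lor q) is false.
      At 4: \Diamond \Box q is true, q is false, so \Diamond \Box q \lor q is true.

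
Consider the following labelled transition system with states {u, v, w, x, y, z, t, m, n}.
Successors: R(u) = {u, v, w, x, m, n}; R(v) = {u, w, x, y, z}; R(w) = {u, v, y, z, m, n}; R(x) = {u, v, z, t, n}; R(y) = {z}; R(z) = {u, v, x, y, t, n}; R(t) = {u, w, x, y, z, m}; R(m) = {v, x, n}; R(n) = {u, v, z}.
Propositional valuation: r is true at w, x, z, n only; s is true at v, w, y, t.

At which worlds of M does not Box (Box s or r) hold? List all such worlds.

Recall that Box ψ holds at a world iff ψ holds at every accessible world, and Dia ψ holds iff ψ holds at some accessible world.
Let φ = not Box (Box s or r). Evaluate φ at each world:
  u (successors {u, v, w, x, m, n}): φ is true.
  v (successors {u, w, x, y, z}): φ is true.
  w (successors {u, v, y, z, m, n}): φ is true.
  x (successors {u, v, z, t, n}): φ is true.
  y (successors {z}): φ is false.
  z (successors {u, v, x, y, t, n}): φ is true.
  t (successors {u, w, x, y, z, m}): φ is true.
  m (successors {v, x, n}): φ is true.
  n (successors {u, v, z}): φ is true.
For instance, at w:
  At w: Box (Box s or r) is false, so not Box (Box s or r) is true.
    At w: Box (Box s or r) requires Box s or r at every successor {u, v, y, z, m, n}.
      Box s or r fails at u, so Box (Box s or r) is false at w.
Satisfying worlds: {u, v, w, x, z, t, m, n}

u, v, w, x, z, t, m, n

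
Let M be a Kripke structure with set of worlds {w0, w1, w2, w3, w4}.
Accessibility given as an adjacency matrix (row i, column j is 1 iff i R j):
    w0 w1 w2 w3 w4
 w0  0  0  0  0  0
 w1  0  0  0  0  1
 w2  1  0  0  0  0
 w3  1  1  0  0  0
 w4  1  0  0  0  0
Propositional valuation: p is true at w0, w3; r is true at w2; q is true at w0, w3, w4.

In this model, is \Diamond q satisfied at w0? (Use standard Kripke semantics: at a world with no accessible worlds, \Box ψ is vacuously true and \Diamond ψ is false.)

At w0: no accessible worlds, so \Diamond q is false.

No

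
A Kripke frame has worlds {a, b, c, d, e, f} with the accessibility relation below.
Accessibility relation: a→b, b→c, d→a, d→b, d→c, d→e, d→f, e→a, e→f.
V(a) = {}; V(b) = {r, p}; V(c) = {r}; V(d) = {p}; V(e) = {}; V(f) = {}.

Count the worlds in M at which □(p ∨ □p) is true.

Let φ = □(p ∨ □p). Evaluate φ at each world:
  a (successors {b}): φ is true.
  b (successors {c}): φ is true.
  c (successors ∅): φ is true.
  d (successors {a, b, c, e, f}): φ is false.
  e (successors {a, f}): φ is true.
  f (successors ∅): φ is true.
For instance, at a:
  At a: □(p ∨ □p) requires p ∨ □p at every successor {b}.
      At b: p is true, □p is false, so p ∨ □p is true.
  So □(p ∨ □p) is true at a.
Satisfying worlds: {a, b, c, e, f}

5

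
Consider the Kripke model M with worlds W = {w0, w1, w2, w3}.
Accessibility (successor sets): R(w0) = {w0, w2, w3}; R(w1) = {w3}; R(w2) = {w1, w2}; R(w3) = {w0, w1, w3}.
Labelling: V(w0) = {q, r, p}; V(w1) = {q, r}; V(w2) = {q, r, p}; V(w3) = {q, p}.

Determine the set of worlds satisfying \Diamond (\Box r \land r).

w0, w2

Let φ = \Diamond (\Box r \land r). Evaluate φ at each world:
  w0 (successors {w0, w2, w3}): φ is true.
  w1 (successors {w3}): φ is false.
  w2 (successors {w1, w2}): φ is true.
  w3 (successors {w0, w1, w3}): φ is false.
For instance, at w1:
  At w1: \Diamond (\Box r \land r) requires \Box r \land r at some successor in {w3}.
    At w3: \Box r \land r is false.
  So \Diamond (\Box r \land r) is false at w1.
Satisfying worlds: {w0, w2}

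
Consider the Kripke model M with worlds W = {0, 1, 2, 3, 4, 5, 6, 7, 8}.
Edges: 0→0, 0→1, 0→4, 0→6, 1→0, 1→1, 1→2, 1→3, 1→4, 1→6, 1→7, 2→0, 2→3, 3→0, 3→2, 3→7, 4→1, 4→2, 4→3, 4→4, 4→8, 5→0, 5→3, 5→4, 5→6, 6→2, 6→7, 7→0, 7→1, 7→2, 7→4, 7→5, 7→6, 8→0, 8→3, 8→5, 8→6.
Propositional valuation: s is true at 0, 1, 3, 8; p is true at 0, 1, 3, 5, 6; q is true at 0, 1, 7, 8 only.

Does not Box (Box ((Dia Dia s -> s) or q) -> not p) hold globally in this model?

Recall that Box ψ holds at a world iff ψ holds at every accessible world, and Dia ψ holds iff ψ holds at some accessible world.
Let φ = not Box (Box ((Dia Dia s -> s) or q) -> not p). Evaluate φ at each world:
  0 (successors {0, 1, 4, 6}): φ is false.
  1 (successors {0, 1, 2, 3, 4, 6, 7}): φ is false.
  2 (successors {0, 3}): φ is false.
  3 (successors {0, 2, 7}): φ is false.
  4 (successors {1, 2, 3, 4, 8}): φ is false.
  5 (successors {0, 3, 4, 6}): φ is false.
  6 (successors {2, 7}): φ is false.
  7 (successors {0, 1, 2, 4, 5, 6}): φ is false.
  8 (successors {0, 3, 5, 6}): φ is false.
Detail at 0 (counterexample):
  At 0: Box (Box ((Dia Dia s -> s) or q) -> not p) is true, so not Box (Box ((Dia Dia s -> s) or q) -> not p) is false.
    At 0: Box (Box ((Dia Dia s -> s) or q) -> not p) requires Box ((Dia Dia s -> s) or q) -> not p at every successor {0, 1, 4, 6}.
      At 0: Box ((Dia Dia s -> s) or q) -> not p is true.
      At 1: Box ((Dia Dia s -> s) or q) -> not p is true.
      At 4: Box ((Dia Dia s -> s) or q) -> not p is true.
      At 6: Box ((Dia Dia s -> s) or q) -> not p is true.
    So Box (Box ((Dia Dia s -> s) or q) -> not p) is true at 0.

No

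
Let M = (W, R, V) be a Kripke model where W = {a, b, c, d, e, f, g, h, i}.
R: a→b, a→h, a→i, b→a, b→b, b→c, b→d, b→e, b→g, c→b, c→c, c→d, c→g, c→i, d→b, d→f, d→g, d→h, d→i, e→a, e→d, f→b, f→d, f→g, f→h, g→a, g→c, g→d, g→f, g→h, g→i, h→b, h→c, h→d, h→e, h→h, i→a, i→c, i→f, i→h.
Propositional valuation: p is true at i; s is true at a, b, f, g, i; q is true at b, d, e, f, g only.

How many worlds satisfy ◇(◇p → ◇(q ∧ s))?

Recall that ◇ψ holds at a world iff ψ holds at some accessible world.
Let φ = ◇(◇p → ◇(q ∧ s)). Evaluate φ at each world:
  a (successors {b, h, i}): φ is true.
  b (successors {a, b, c, d, e, g}): φ is true.
  c (successors {b, c, d, g, i}): φ is true.
  d (successors {b, f, g, h, i}): φ is true.
  e (successors {a, d}): φ is true.
  f (successors {b, d, g, h}): φ is true.
  g (successors {a, c, d, f, h, i}): φ is true.
  h (successors {b, c, d, e, h}): φ is true.
  i (successors {a, c, f, h}): φ is true.
For instance, at c:
  At c: ◇(◇p → ◇(q ∧ s)) requires ◇p → ◇(q ∧ s) at some successor in {b, c, d, g, i}.
    ◇p → ◇(q ∧ s) holds at b, so ◇(◇p → ◇(q ∧ s)) is true at c.
      At b: ◇p is false, ◇(q ∧ s) is true, so ◇p → ◇(q ∧ s) is true.
Satisfying worlds: {a, b, c, d, e, f, g, h, i}

9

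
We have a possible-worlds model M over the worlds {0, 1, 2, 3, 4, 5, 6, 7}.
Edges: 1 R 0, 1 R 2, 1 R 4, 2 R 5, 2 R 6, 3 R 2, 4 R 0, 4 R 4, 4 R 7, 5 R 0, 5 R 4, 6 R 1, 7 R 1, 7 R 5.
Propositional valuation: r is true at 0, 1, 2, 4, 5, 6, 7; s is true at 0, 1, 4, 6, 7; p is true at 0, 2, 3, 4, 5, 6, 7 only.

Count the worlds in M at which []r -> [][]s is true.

Let φ = []r -> [][]s. Evaluate φ at each world:
  0 (successors ∅): φ is true.
  1 (successors {0, 2, 4}): φ is false.
  2 (successors {5, 6}): φ is true.
  3 (successors {2}): φ is false.
  4 (successors {0, 4, 7}): φ is false.
  5 (successors {0, 4}): φ is true.
  6 (successors {1}): φ is false.
  7 (successors {1, 5}): φ is false.
For instance, at 3:
  At 3: []r is true, [][]s is false, so []r -> [][]s is false.
    At 3: []r requires r at every successor {2}.
      At 2: r is true.
    So []r is true at 3.
    At 3: [][]s requires []s at every successor {2}.
      []s fails at 2, so [][]s is false at 3.
Satisfying worlds: {0, 2, 5}

3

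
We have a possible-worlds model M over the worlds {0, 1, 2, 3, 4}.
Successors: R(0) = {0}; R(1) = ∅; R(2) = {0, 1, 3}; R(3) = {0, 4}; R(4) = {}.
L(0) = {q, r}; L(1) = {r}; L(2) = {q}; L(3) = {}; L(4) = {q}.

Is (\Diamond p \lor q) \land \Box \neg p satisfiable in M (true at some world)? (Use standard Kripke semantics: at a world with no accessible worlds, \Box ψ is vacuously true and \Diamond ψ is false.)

Yes

Let φ = (\Diamond p \lor q) \land \Box \neg p. Evaluate φ at each world:
  0 (successors {0}): φ is true.
  1 (successors ∅): φ is false.
  2 (successors {0, 1, 3}): φ is true.
  3 (successors {0, 4}): φ is false.
  4 (successors ∅): φ is true.
Detail at 0 (witness):
  At 0: \Diamond p \lor q is true, \Box \neg p is true, so (\Diamond p \lor q) \land \Box \neg p is true.
    At 0: \Diamond p is false, q is true, so \Diamond p \lor q is true.
      At 0: \Diamond p requires p at some successor in {0}.
        At 0: p is false.
      So \Diamond p is false at 0.
    At 0: \Box \neg p requires \neg p at every successor {0}.
      At 0: \neg p is true.
    So \Box \neg p is true at 0.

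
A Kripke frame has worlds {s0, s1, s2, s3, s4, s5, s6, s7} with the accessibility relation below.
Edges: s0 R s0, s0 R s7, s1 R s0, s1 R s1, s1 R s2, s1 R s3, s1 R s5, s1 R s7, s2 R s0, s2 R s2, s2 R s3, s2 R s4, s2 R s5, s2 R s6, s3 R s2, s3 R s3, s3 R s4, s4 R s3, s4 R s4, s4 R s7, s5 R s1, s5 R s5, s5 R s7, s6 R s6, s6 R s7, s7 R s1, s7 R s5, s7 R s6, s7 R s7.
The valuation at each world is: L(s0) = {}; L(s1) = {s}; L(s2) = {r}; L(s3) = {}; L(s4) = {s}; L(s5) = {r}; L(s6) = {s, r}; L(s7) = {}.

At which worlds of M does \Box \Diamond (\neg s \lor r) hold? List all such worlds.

s0, s1, s2, s3, s4, s5, s6, s7

Let φ = \Box \Diamond (\neg s \lor r). Evaluate φ at each world:
  s0 (successors {s0, s7}): φ is true.
  s1 (successors {s0, s1, s2, s3, s5, s7}): φ is true.
  s2 (successors {s0, s2, s3, s4, s5, s6}): φ is true.
  s3 (successors {s2, s3, s4}): φ is true.
  s4 (successors {s3, s4, s7}): φ is true.
  s5 (successors {s1, s5, s7}): φ is true.
  s6 (successors {s6, s7}): φ is true.
  s7 (successors {s1, s5, s6, s7}): φ is true.
For instance, at s1:
  At s1: \Box \Diamond (\neg s \lor r) requires \Diamond (\neg s \lor r) at every successor {s0, s1, s2, s3, s5, s7}.
    At s0: \Diamond (\neg s \lor r) is true.
    At s1: \Diamond (\neg s \lor r) is true.
    At s2: \Diamond (\neg s \lor r) is true.
    At s3: \Diamond (\neg s \lor r) is true.
    At s5: \Diamond (\neg s \lor r) is true.
    At s7: \Diamond (\neg s \lor r) is true.
  So \Box \Diamond (\neg s \lor r) is true at s1.
Satisfying worlds: {s0, s1, s2, s3, s4, s5, s6, s7}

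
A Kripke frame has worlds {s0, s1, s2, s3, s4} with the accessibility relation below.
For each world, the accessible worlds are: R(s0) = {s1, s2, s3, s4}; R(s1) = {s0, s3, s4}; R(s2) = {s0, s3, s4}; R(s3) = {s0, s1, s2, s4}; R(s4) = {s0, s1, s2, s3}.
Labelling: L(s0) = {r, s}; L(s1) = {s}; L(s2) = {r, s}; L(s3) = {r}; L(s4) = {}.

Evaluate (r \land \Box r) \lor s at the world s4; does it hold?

At s4: r \land \Box r is false, s is false, so (r \land \Box r) \lor s is false.
  At s4: r is false, \Box r is false, so r \land \Box r is false.
    At s4: \Box r requires r at every successor {s0, s1, s2, s3}.
      r fails at s1, so \Box r is false at s4.

No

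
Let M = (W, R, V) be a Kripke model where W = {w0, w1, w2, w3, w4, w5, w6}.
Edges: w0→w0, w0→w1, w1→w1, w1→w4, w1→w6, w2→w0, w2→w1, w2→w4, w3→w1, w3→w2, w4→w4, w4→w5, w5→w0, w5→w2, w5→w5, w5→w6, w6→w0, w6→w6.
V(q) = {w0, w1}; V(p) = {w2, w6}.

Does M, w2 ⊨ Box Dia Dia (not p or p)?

At w2: Box Dia Dia (not p or p) requires Dia Dia (not p or p) at every successor {w0, w1, w4}.
    At w0: Dia Dia (not p or p) requires Dia (not p or p) at some successor in {w0, w1}.
      Dia (not p or p) holds at w0, so Dia Dia (not p or p) is true at w0.
    At w1: Dia Dia (not p or p) requires Dia (not p or p) at some successor in {w1, w4, w6}.
      Dia (not p or p) holds at w1, so Dia Dia (not p or p) is true at w1.
    At w4: Dia Dia (not p or p) requires Dia (not p or p) at some successor in {w4, w5}.
      Dia (not p or p) holds at w4, so Dia Dia (not p or p) is true at w4.
So Box Dia Dia (not p or p) is true at w2.

Yes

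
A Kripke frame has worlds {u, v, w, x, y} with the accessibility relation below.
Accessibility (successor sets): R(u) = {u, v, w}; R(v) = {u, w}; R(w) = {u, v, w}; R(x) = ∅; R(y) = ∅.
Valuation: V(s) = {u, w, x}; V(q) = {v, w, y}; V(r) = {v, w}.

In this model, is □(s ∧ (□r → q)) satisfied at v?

At v: □(s ∧ (□r → q)) requires s ∧ (□r → q) at every successor {u, w}.
    At u: s is true, □r → q is true, so s ∧ (□r → q) is true.
      At u: □r is false, q is false, so □r → q is true.
    At w: s is true, □r → q is true, so s ∧ (□r → q) is true.
      At w: □r is false, q is true, so □r → q is true.
So □(s ∧ (□r → q)) is true at v.

Yes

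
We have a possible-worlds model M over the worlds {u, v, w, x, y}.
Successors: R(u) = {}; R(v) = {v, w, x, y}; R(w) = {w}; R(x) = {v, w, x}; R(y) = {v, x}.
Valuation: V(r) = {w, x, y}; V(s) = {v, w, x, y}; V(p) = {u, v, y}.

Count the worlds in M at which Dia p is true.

3

Recall that Dia ψ holds at a world iff ψ holds at some accessible world.
Let φ = Dia p. Evaluate φ at each world:
  u (successors ∅): φ is false.
  v (successors {v, w, x, y}): φ is true.
  w (successors {w}): φ is false.
  x (successors {v, w, x}): φ is true.
  y (successors {v, x}): φ is true.
For instance, at x:
  At x: Dia p requires p at some successor in {v, w, x}.
    p holds at v, so Dia p is true at x.
Satisfying worlds: {v, x, y}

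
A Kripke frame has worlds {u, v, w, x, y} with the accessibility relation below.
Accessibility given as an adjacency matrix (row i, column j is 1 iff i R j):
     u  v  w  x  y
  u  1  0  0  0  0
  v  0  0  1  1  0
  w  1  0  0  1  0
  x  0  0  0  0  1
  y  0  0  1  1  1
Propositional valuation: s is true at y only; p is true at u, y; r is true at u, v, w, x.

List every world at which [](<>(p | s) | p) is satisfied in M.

Recall that []ψ holds at a world iff ψ holds at every accessible world, and <>ψ holds iff ψ holds at some accessible world.
Let φ = [](<>(p | s) | p). Evaluate φ at each world:
  u (successors {u}): φ is true.
  v (successors {w, x}): φ is true.
  w (successors {u, x}): φ is true.
  x (successors {y}): φ is true.
  y (successors {w, x, y}): φ is true.
For instance, at w:
  At w: [](<>(p | s) | p) requires <>(p | s) | p at every successor {u, x}.
      At u: <>(p | s) is true, p is true, so <>(p | s) | p is true.
      At x: <>(p | s) is true, p is false, so <>(p | s) | p is true.
  So [](<>(p | s) | p) is true at w.
Satisfying worlds: {u, v, w, x, y}

u, v, w, x, y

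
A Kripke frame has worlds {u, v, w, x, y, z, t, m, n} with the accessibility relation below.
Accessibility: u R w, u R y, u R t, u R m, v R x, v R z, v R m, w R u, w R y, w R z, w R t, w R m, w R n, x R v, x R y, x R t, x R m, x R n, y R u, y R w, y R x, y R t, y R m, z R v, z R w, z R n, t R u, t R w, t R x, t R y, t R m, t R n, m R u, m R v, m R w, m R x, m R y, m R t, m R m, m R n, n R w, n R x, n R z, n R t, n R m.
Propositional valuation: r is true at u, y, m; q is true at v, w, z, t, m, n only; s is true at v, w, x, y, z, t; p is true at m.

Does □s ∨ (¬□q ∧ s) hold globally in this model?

No

Recall that □ψ holds at a world iff ψ holds at every accessible world, and ◇ψ holds iff ψ holds at some accessible world.
Let φ = □s ∨ (¬□q ∧ s). Evaluate φ at each world:
  u (successors {w, y, t, m}): φ is false.
  v (successors {x, z, m}): φ is true.
  w (successors {u, y, z, t, m, n}): φ is true.
  x (successors {v, y, t, m, n}): φ is true.
  y (successors {u, w, x, t, m}): φ is true.
  z (successors {v, w, n}): φ is false.
  t (successors {u, w, x, y, m, n}): φ is true.
  m (successors {u, v, w, x, y, t, m, n}): φ is false.
  n (successors {w, x, z, t, m}): φ is false.
Detail at u (counterexample):
  At u: □s is false, ¬□q ∧ s is false, so □s ∨ (¬□q ∧ s) is false.
    At u: □s requires s at every successor {w, y, t, m}.
      s fails at m, so □s is false at u.
    At u: ¬□q is true, s is false, so ¬□q ∧ s is false.
      At u: □q is false, so ¬□q is true.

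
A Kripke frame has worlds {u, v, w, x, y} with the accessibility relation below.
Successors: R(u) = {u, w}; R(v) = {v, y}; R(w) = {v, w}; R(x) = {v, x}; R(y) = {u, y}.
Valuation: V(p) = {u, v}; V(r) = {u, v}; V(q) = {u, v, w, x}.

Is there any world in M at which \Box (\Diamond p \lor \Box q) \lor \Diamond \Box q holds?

Yes

Let φ = \Box (\Diamond p \lor \Box q) \lor \Diamond \Box q. Evaluate φ at each world:
  u (successors {u, w}): φ is true.
  v (successors {v, y}): φ is true.
  w (successors {v, w}): φ is true.
  x (successors {v, x}): φ is true.
  y (successors {u, y}): φ is true.
Detail at u (witness):
  At u: \Box (\Diamond p \lor \Box q) is true, \Diamond \Box q is true, so \Box (\Diamond p \lor \Box q) \lor \Diamond \Box q is true.
    At u: \Box (\Diamond p \lor \Box q) requires \Diamond p \lor \Box q at every successor {u, w}.
      At u: \Diamond p \lor \Box q is true.
      At w: \Diamond p \lor \Box q is true.
    So \Box (\Diamond p \lor \Box q) is true at u.
    At u: \Diamond \Box q requires \Box q at some successor in {u, w}.
      \Box q holds at u, so \Diamond \Box q is true at u.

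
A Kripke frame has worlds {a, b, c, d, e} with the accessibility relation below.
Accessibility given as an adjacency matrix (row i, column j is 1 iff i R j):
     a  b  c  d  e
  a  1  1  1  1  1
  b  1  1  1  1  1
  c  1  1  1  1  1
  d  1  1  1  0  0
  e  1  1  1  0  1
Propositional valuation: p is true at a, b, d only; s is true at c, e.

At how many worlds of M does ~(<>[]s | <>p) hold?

0

Recall that []ψ holds at a world iff ψ holds at every accessible world, and <>ψ holds iff ψ holds at some accessible world.
Let φ = ~(<>[]s | <>p). Evaluate φ at each world:
  a (successors {a, b, c, d, e}): φ is false.
  b (successors {a, b, c, d, e}): φ is false.
  c (successors {a, b, c, d, e}): φ is false.
  d (successors {a, b, c}): φ is false.
  e (successors {a, b, c, e}): φ is false.
For instance, at e:
  At e: <>[]s | <>p is true, so ~(<>[]s | <>p) is false.
    At e: <>[]s is false, <>p is true, so <>[]s | <>p is true.
      At e: <>[]s requires []s at some successor in {a, b, c, e}.
        At a: []s is false.
        At b: []s is false.
        At c: []s is false.
        At e: []s is false.
      So <>[]s is false at e.
      At e: <>p requires p at some successor in {a, b, c, e}.
        p holds at a, so <>p is true at e.
Satisfying worlds: none.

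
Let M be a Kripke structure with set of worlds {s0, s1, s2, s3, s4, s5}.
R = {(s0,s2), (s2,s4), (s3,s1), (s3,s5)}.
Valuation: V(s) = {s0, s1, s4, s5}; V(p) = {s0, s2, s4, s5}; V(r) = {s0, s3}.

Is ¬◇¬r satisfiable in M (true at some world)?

Yes

Let φ = ¬◇¬r. Evaluate φ at each world:
  s0 (successors {s2}): φ is false.
  s1 (successors ∅): φ is true.
  s2 (successors {s4}): φ is false.
  s3 (successors {s1, s5}): φ is false.
  s4 (successors ∅): φ is true.
  s5 (successors ∅): φ is true.
Detail at s1 (witness):
  At s1: ◇¬r is false, so ¬◇¬r is true.
    At s1: no accessible worlds, so ◇¬r is false.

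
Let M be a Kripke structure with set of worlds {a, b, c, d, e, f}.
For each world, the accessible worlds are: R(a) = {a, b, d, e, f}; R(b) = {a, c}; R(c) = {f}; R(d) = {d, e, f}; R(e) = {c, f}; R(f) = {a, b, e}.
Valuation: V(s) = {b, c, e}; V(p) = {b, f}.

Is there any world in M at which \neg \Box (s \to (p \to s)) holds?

No

Let φ = \neg \Box (s \to (p \to s)). Evaluate φ at each world:
  a (successors {a, b, d, e, f}): φ is false.
  b (successors {a, c}): φ is false.
  c (successors {f}): φ is false.
  d (successors {d, e, f}): φ is false.
  e (successors {c, f}): φ is false.
  f (successors {a, b, e}): φ is false.
For instance, at e:
  At e: \Box (s \to (p \to s)) is true, so \neg \Box (s \to (p \to s)) is false.
    At e: \Box (s \to (p \to s)) requires s \to (p \to s) at every successor {c, f}.
      At c: s \to (p \to s) is true.
      At f: s \to (p \to s) is true.
    So \Box (s \to (p \to s)) is true at e.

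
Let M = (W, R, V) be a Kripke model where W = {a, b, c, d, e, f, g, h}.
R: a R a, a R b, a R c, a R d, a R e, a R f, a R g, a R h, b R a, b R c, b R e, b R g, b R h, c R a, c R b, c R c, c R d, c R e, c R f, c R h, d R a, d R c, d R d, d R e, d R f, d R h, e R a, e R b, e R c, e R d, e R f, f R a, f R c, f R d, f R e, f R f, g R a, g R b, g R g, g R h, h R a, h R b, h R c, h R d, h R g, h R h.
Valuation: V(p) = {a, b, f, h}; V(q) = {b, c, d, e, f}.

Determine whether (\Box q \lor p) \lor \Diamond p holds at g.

At g: \Box q \lor p is false, \Diamond p is true, so (\Box q \lor p) \lor \Diamond p is true.
  At g: \Box q is false, p is false, so \Box q \lor p is false.
    At g: \Box q requires q at every successor {a, b, g, h}.
      q fails at a, so \Box q is false at g.
  At g: \Diamond p requires p at some successor in {a, b, g, h}.
    p holds at a, so \Diamond p is true at g.

Yes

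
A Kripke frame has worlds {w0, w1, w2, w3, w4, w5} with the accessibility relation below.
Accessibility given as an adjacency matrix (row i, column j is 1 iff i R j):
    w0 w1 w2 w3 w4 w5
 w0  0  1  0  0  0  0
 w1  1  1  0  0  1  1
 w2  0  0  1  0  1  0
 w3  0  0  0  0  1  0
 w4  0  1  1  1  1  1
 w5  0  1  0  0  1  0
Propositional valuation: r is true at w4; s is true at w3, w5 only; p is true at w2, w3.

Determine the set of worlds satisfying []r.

w3

Recall that []ψ holds at a world iff ψ holds at every accessible world, and <>ψ holds iff ψ holds at some accessible world.
Let φ = []r. Evaluate φ at each world:
  w0 (successors {w1}): φ is false.
  w1 (successors {w0, w1, w4, w5}): φ is false.
  w2 (successors {w2, w4}): φ is false.
  w3 (successors {w4}): φ is true.
  w4 (successors {w1, w2, w3, w4, w5}): φ is false.
  w5 (successors {w1, w4}): φ is false.
For instance, at w2:
  At w2: []r requires r at every successor {w2, w4}.
    r fails at w2, so []r is false at w2.
Satisfying worlds: {w3}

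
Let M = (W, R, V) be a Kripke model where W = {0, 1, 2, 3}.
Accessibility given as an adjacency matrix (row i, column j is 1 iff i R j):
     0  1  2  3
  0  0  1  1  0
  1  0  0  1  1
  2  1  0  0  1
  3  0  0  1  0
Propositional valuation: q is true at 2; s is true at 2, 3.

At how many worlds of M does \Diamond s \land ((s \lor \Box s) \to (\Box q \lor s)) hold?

Recall that \Box ψ holds at a world iff ψ holds at every accessible world, and \Diamond ψ holds iff ψ holds at some accessible world.
Let φ = \Diamond s \land ((s \lor \Box s) \to (\Box q \lor s)). Evaluate φ at each world:
  0 (successors {1, 2}): φ is true.
  1 (successors {2, 3}): φ is false.
  2 (successors {0, 3}): φ is true.
  3 (successors {2}): φ is true.
For instance, at 1:
  At 1: \Diamond s is true, (s \lor \Box s) \to (\Box q \lor s) is false, so \Diamond s \land ((s \lor \Box s) \to (\Box q \lor s)) is false.
    At 1: \Diamond s requires s at some successor in {2, 3}.
      s holds at 2, so \Diamond s is true at 1.
    At 1: s \lor \Box s is true, \Box q \lor s is false, so (s \lor \Box s) \to (\Box q \lor s) is false.
      At 1: s is false, \Box s is true, so s \lor \Box s is true.
      At 1: \Box q is false, s is false, so \Box q \lor s is false.
Satisfying worlds: {0, 2, 3}

3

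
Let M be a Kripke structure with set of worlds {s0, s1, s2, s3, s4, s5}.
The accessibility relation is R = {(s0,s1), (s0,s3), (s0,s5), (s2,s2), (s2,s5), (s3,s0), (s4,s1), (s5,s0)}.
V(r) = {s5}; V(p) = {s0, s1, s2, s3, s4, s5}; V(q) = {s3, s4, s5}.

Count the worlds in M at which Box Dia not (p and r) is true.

Let φ = Box Dia not (p and r). Evaluate φ at each world:
  s0 (successors {s1, s3, s5}): φ is false.
  s1 (successors ∅): φ is true.
  s2 (successors {s2, s5}): φ is true.
  s3 (successors {s0}): φ is true.
  s4 (successors {s1}): φ is false.
  s5 (successors {s0}): φ is true.
For instance, at s0:
  At s0: Box Dia not (p and r) requires Dia not (p and r) at every successor {s1, s3, s5}.
    Dia not (p and r) fails at s1, so Box Dia not (p and r) is false at s0.
      At s1: no accessible worlds, so Dia not (p and r) is false.
Satisfying worlds: {s1, s2, s3, s5}

4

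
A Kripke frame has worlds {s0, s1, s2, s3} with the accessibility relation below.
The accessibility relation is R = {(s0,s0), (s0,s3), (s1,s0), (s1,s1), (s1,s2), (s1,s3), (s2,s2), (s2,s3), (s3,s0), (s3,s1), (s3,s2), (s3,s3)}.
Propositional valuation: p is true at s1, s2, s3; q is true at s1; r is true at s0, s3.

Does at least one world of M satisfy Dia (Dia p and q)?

Yes

Let φ = Dia (Dia p and q). Evaluate φ at each world:
  s0 (successors {s0, s3}): φ is false.
  s1 (successors {s0, s1, s2, s3}): φ is true.
  s2 (successors {s2, s3}): φ is false.
  s3 (successors {s0, s1, s2, s3}): φ is true.
Detail at s1 (witness):
  At s1: Dia (Dia p and q) requires Dia p and q at some successor in {s0, s1, s2, s3}.
    Dia p and q holds at s1, so Dia (Dia p and q) is true at s1.
      At s1: Dia p is true, q is true, so Dia p and q is true.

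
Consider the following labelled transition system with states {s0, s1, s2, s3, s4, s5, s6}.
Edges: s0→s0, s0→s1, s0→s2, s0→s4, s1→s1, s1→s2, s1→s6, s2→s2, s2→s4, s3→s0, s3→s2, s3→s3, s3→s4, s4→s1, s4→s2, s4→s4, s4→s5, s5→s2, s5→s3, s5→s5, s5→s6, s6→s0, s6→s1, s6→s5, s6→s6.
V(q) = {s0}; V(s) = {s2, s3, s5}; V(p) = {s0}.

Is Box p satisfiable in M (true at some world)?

Let φ = Box p. Evaluate φ at each world:
  s0 (successors {s0, s1, s2, s4}): φ is false.
  s1 (successors {s1, s2, s6}): φ is false.
  s2 (successors {s2, s4}): φ is false.
  s3 (successors {s0, s2, s3, s4}): φ is false.
  s4 (successors {s1, s2, s4, s5}): φ is false.
  s5 (successors {s2, s3, s5, s6}): φ is false.
  s6 (successors {s0, s1, s5, s6}): φ is false.
For instance, at s3:
  At s3: Box p requires p at every successor {s0, s2, s3, s4}.
    p fails at s2, so Box p is false at s3.

No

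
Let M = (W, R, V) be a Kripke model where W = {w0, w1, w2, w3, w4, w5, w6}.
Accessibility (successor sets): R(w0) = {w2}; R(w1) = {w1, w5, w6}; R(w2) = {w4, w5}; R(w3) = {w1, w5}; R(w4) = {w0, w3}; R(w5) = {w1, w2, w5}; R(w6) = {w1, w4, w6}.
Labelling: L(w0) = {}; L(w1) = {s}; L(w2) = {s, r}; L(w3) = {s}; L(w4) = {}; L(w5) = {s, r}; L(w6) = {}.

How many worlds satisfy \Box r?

Let φ = \Box r. Evaluate φ at each world:
  w0 (successors {w2}): φ is true.
  w1 (successors {w1, w5, w6}): φ is false.
  w2 (successors {w4, w5}): φ is false.
  w3 (successors {w1, w5}): φ is false.
  w4 (successors {w0, w3}): φ is false.
  w5 (successors {w1, w2, w5}): φ is false.
  w6 (successors {w1, w4, w6}): φ is false.
For instance, at w0:
  At w0: \Box r requires r at every successor {w2}.
    At w2: r is true.
  So \Box r is true at w0.
Satisfying worlds: {w0}

1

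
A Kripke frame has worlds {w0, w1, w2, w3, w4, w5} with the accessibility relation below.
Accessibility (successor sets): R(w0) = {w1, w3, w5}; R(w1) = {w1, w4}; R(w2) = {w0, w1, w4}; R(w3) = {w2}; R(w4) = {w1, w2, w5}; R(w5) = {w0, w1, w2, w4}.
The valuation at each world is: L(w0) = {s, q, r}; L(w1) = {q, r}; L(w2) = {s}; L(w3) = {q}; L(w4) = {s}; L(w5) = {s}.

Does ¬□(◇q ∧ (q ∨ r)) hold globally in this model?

Yes

Let φ = ¬□(◇q ∧ (q ∨ r)). Evaluate φ at each world:
  w0 (successors {w1, w3, w5}): φ is true.
  w1 (successors {w1, w4}): φ is true.
  w2 (successors {w0, w1, w4}): φ is true.
  w3 (successors {w2}): φ is true.
  w4 (successors {w1, w2, w5}): φ is true.
  w5 (successors {w0, w1, w2, w4}): φ is true.
For instance, at w4:
  At w4: □(◇q ∧ (q ∨ r)) is false, so ¬□(◇q ∧ (q ∨ r)) is true.
    At w4: □(◇q ∧ (q ∨ r)) requires ◇q ∧ (q ∨ r) at every successor {w1, w2, w5}.
      ◇q ∧ (q ∨ r) fails at w2, so □(◇q ∧ (q ∨ r)) is false at w4.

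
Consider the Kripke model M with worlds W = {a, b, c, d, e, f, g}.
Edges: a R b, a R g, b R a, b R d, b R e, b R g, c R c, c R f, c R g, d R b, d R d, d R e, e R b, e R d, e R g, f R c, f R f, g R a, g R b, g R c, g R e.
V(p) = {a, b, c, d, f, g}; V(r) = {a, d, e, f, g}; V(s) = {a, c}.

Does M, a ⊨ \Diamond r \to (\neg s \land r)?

At a: \Diamond r is true, \neg s \land r is false, so \Diamond r \to (\neg s \land r) is false.
  At a: \Diamond r requires r at some successor in {b, g}.
    r holds at g, so \Diamond r is true at a.

No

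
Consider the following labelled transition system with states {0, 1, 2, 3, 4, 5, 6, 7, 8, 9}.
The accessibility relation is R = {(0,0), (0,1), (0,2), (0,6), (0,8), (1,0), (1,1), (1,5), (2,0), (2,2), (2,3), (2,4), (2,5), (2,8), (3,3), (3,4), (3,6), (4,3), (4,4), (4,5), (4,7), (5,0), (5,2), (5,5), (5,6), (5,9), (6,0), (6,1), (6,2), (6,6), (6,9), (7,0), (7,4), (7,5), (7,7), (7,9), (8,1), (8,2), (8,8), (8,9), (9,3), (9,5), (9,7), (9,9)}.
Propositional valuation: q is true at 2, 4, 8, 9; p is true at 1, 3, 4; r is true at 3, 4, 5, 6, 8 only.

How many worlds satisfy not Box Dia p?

6

Let φ = not Box Dia p. Evaluate φ at each world:
  0 (successors {0, 1, 2, 6, 8}): φ is false.
  1 (successors {0, 1, 5}): φ is true.
  2 (successors {0, 2, 3, 4, 5, 8}): φ is true.
  3 (successors {3, 4, 6}): φ is false.
  4 (successors {3, 4, 5, 7}): φ is true.
  5 (successors {0, 2, 5, 6, 9}): φ is true.
  6 (successors {0, 1, 2, 6, 9}): φ is false.
  7 (successors {0, 4, 5, 7, 9}): φ is true.
  8 (successors {1, 2, 8, 9}): φ is false.
  9 (successors {3, 5, 7, 9}): φ is true.
For instance, at 4:
  At 4: Box Dia p is false, so not Box Dia p is true.
    At 4: Box Dia p requires Dia p at every successor {3, 4, 5, 7}.
      Dia p fails at 5, so Box Dia p is false at 4.
Satisfying worlds: {1, 2, 4, 5, 7, 9}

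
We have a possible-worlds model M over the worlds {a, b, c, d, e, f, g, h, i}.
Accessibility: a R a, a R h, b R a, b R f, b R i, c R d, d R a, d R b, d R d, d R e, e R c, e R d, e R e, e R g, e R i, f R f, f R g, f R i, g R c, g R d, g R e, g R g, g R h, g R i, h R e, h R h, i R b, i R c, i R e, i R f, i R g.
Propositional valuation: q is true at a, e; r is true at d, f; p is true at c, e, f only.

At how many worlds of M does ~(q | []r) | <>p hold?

7

Let φ = ~(q | []r) | <>p. Evaluate φ at each world:
  a (successors {a, h}): φ is false.
  b (successors {a, f, i}): φ is true.
  c (successors {d}): φ is false.
  d (successors {a, b, d, e}): φ is true.
  e (successors {c, d, e, g, i}): φ is true.
  f (successors {f, g, i}): φ is true.
  g (successors {c, d, e, g, h, i}): φ is true.
  h (successors {e, h}): φ is true.
  i (successors {b, c, e, f, g}): φ is true.
For instance, at i:
  At i: ~(q | []r) is true, <>p is true, so ~(q | []r) | <>p is true.
    At i: q | []r is false, so ~(q | []r) is true.
      At i: q is false, []r is false, so q | []r is false.
    At i: <>p requires p at some successor in {b, c, e, f, g}.
      p holds at c, so <>p is true at i.
Satisfying worlds: {b, d, e, f, g, h, i}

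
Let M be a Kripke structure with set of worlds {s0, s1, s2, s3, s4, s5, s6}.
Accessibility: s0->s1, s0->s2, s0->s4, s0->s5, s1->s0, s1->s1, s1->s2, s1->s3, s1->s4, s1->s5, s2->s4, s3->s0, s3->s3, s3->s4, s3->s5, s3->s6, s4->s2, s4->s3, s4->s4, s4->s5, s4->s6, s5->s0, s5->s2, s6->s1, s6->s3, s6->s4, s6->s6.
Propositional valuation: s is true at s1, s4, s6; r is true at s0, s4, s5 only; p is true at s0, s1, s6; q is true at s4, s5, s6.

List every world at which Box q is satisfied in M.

s2

Let φ = Box q. Evaluate φ at each world:
  s0 (successors {s1, s2, s4, s5}): φ is false.
  s1 (successors {s0, s1, s2, s3, s4, s5}): φ is false.
  s2 (successors {s4}): φ is true.
  s3 (successors {s0, s3, s4, s5, s6}): φ is false.
  s4 (successors {s2, s3, s4, s5, s6}): φ is false.
  s5 (successors {s0, s2}): φ is false.
  s6 (successors {s1, s3, s4, s6}): φ is false.
For instance, at s4:
  At s4: Box q requires q at every successor {s2, s3, s4, s5, s6}.
    q fails at s2, so Box q is false at s4.
Satisfying worlds: {s2}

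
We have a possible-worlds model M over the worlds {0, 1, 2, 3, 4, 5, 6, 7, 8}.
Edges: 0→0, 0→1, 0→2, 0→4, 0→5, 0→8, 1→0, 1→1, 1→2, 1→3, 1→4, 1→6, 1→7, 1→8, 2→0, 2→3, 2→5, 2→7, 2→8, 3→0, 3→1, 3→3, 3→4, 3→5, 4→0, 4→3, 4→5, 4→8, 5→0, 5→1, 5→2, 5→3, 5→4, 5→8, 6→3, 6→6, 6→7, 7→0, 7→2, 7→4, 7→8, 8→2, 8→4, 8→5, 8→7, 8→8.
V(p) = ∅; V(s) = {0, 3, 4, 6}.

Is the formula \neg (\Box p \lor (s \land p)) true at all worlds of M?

Let φ = \neg (\Box p \lor (s \land p)). Evaluate φ at each world:
  0 (successors {0, 1, 2, 4, 5, 8}): φ is true.
  1 (successors {0, 1, 2, 3, 4, 6, 7, 8}): φ is true.
  2 (successors {0, 3, 5, 7, 8}): φ is true.
  3 (successors {0, 1, 3, 4, 5}): φ is true.
  4 (successors {0, 3, 5, 8}): φ is true.
  5 (successors {0, 1, 2, 3, 4, 8}): φ is true.
  6 (successors {3, 6, 7}): φ is true.
  7 (successors {0, 2, 4, 8}): φ is true.
  8 (successors {2, 4, 5, 7, 8}): φ is true.
For instance, at 1:
  At 1: \Box p \lor (s \land p) is false, so \neg (\Box p \lor (s \land p)) is true.
    At 1: \Box p is false, s \land p is false, so \Box p \lor (s \land p) is false.
      At 1: \Box p requires p at every successor {0, 1, 2, 3, 4, 6, 7, 8}.
        p fails at 0, so \Box p is false at 1.

Yes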